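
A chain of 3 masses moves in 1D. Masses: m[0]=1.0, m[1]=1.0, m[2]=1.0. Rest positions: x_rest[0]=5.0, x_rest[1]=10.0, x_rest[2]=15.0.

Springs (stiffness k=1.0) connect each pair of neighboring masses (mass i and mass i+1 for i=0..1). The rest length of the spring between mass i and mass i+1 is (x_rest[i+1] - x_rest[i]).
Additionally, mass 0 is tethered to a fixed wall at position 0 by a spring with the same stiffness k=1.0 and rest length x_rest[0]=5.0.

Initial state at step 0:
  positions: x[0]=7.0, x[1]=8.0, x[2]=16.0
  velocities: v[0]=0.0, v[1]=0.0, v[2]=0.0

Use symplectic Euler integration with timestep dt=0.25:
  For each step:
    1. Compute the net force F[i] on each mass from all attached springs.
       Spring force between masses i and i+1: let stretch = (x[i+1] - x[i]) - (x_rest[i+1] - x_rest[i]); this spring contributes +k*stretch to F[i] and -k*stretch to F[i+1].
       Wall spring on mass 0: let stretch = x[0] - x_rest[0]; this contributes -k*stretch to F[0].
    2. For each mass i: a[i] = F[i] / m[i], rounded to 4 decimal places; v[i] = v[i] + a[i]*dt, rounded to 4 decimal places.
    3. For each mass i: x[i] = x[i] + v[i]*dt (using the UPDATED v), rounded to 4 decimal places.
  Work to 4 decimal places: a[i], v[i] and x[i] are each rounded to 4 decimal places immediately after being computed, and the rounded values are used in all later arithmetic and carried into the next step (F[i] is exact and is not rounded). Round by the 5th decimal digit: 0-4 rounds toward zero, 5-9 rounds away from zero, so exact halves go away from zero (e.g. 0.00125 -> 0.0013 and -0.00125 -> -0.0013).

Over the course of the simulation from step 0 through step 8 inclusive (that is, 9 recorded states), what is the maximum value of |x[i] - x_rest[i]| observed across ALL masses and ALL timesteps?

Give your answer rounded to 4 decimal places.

Step 0: x=[7.0000 8.0000 16.0000] v=[0.0000 0.0000 0.0000]
Step 1: x=[6.6250 8.4375 15.8125] v=[-1.5000 1.7500 -0.7500]
Step 2: x=[5.9492 9.2227 15.4766] v=[-2.7031 3.1406 -1.3438]
Step 3: x=[5.1062 10.1941 15.0623] v=[-3.3720 3.8857 -1.6573]
Step 4: x=[4.2621 11.1518 14.6562] v=[-3.3766 3.8308 -1.6244]
Step 5: x=[3.5822 11.8979 14.3436] v=[-2.7197 2.9845 -1.2505]
Step 6: x=[3.1981 12.2772 14.1906] v=[-1.5363 1.5170 -0.6119]
Step 7: x=[3.1816 12.2086 14.2306] v=[-0.0661 -0.2744 0.1598]
Step 8: x=[3.5304 11.7022 14.4567] v=[1.3953 -2.0257 0.9043]
Max displacement = 2.2772

Answer: 2.2772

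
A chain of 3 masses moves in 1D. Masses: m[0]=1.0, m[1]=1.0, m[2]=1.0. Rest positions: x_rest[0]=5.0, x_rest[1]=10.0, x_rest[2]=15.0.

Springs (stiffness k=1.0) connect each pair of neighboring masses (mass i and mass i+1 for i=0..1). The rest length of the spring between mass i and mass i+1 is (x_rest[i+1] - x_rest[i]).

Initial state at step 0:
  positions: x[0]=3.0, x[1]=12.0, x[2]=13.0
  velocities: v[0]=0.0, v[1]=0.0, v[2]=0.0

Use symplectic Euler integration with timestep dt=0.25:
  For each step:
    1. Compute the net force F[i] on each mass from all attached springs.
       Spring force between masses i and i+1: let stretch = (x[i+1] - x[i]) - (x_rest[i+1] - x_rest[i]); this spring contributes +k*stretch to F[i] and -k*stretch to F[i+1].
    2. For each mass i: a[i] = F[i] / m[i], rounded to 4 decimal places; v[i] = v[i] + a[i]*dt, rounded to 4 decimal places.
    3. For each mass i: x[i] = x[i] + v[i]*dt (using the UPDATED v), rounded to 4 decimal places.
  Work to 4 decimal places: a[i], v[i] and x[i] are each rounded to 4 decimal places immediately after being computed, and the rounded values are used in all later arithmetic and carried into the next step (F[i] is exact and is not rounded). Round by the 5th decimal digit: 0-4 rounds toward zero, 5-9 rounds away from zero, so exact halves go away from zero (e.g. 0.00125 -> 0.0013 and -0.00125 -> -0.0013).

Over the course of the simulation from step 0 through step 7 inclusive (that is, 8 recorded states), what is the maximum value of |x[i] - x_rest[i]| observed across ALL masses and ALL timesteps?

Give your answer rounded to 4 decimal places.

Step 0: x=[3.0000 12.0000 13.0000] v=[0.0000 0.0000 0.0000]
Step 1: x=[3.2500 11.5000 13.2500] v=[1.0000 -2.0000 1.0000]
Step 2: x=[3.7031 10.5938 13.7031] v=[1.8125 -3.6250 1.8125]
Step 3: x=[4.2744 9.4512 14.2744] v=[2.2852 -4.5704 2.2852]
Step 4: x=[4.8568 8.2865 14.8568] v=[2.3294 -4.6588 2.3294]
Step 5: x=[5.3410 7.3181 15.3410] v=[1.9368 -3.8737 1.9368]
Step 6: x=[5.6363 6.7275 15.6363] v=[1.1811 -2.3623 1.1811]
Step 7: x=[5.6873 6.6255 15.6873] v=[0.2039 -0.4079 0.2039]
Max displacement = 3.3745

Answer: 3.3745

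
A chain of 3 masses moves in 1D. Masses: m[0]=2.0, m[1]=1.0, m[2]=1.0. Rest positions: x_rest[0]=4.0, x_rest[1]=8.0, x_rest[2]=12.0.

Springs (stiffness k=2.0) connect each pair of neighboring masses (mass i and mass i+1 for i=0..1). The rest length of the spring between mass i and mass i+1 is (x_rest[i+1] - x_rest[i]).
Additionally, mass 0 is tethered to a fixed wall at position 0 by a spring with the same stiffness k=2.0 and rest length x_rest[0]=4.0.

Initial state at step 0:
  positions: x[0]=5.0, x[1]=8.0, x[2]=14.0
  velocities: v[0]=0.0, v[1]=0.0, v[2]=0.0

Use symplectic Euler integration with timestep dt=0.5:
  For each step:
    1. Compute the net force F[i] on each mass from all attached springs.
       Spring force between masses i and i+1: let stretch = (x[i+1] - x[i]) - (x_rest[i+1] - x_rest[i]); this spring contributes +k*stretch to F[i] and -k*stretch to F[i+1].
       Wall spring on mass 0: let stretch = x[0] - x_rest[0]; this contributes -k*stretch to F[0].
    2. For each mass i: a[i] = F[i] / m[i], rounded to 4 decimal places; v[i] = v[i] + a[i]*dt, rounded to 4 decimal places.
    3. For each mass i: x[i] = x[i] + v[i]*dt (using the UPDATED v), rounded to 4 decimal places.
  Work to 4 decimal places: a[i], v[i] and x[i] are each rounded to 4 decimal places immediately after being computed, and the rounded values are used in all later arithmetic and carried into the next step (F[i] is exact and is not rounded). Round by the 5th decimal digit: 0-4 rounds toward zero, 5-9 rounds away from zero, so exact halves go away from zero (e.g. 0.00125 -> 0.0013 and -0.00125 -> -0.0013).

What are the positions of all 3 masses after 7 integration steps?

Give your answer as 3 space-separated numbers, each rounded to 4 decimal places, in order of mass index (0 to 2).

Answer: 3.1836 8.6885 10.3672

Derivation:
Step 0: x=[5.0000 8.0000 14.0000] v=[0.0000 0.0000 0.0000]
Step 1: x=[4.5000 9.5000 13.0000] v=[-1.0000 3.0000 -2.0000]
Step 2: x=[4.1250 10.2500 12.2500] v=[-0.7500 1.5000 -1.5000]
Step 3: x=[4.2500 8.9375 12.5000] v=[0.2500 -2.6250 0.5000]
Step 4: x=[4.4844 7.0625 12.9688] v=[0.4688 -3.7500 0.9375]
Step 5: x=[4.2422 6.8516 12.4844] v=[-0.4844 -0.4218 -0.9688]
Step 6: x=[3.5918 8.1524 11.1836] v=[-1.3008 2.6016 -2.6016]
Step 7: x=[3.1836 8.6885 10.3672] v=[-0.8164 1.0722 -1.6328]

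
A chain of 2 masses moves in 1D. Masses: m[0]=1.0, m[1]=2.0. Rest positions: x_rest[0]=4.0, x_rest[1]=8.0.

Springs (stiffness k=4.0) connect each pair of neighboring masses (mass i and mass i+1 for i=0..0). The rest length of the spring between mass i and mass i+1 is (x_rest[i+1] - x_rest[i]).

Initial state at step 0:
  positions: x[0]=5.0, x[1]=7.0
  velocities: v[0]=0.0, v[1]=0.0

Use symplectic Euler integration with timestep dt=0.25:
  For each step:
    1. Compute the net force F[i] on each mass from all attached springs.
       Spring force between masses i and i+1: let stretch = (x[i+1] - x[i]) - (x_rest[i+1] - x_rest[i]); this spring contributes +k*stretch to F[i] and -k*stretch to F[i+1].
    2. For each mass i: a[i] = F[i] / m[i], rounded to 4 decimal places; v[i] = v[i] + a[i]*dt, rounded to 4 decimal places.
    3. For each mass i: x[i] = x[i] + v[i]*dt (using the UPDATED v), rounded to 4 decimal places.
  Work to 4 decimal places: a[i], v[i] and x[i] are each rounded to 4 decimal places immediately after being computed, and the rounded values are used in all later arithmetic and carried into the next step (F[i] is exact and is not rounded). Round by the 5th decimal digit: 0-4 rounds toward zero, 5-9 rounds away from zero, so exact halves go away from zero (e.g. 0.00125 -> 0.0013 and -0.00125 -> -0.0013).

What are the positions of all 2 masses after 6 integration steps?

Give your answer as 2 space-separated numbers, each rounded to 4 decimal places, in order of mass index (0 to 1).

Answer: 2.8004 8.1001

Derivation:
Step 0: x=[5.0000 7.0000] v=[0.0000 0.0000]
Step 1: x=[4.5000 7.2500] v=[-2.0000 1.0000]
Step 2: x=[3.6875 7.6563] v=[-3.2500 1.6250]
Step 3: x=[2.8672 8.0665] v=[-3.2812 1.6406]
Step 4: x=[2.3467 8.3268] v=[-2.0819 1.0410]
Step 5: x=[2.3213 8.3396] v=[-0.1018 0.0510]
Step 6: x=[2.8004 8.1001] v=[1.9165 -0.9582]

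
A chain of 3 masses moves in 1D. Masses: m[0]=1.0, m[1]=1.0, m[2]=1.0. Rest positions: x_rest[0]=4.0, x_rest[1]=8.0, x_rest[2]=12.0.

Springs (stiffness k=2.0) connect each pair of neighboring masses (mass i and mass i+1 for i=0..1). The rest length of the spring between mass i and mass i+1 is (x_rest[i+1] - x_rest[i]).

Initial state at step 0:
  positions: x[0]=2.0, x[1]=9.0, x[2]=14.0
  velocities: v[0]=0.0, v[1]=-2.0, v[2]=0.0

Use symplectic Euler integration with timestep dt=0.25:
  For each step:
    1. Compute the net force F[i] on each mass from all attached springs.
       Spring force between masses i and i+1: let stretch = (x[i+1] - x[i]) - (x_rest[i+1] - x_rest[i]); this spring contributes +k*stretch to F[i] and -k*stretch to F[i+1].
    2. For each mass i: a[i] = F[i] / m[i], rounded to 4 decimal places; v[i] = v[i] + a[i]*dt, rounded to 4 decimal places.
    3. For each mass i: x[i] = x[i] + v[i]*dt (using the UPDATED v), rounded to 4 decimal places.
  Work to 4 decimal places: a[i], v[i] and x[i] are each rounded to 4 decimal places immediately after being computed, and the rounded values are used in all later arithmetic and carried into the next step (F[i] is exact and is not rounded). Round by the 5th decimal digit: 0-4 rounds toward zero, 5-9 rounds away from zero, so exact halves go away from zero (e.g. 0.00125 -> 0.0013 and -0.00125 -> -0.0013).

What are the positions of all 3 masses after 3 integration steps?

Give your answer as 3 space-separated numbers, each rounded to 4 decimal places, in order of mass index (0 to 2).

Answer: 3.6543 6.8868 12.9590

Derivation:
Step 0: x=[2.0000 9.0000 14.0000] v=[0.0000 -2.0000 0.0000]
Step 1: x=[2.3750 8.2500 13.8750] v=[1.5000 -3.0000 -0.5000]
Step 2: x=[2.9844 7.4688 13.5469] v=[2.4375 -3.1250 -1.3125]
Step 3: x=[3.6543 6.8868 12.9590] v=[2.6797 -2.3282 -2.3516]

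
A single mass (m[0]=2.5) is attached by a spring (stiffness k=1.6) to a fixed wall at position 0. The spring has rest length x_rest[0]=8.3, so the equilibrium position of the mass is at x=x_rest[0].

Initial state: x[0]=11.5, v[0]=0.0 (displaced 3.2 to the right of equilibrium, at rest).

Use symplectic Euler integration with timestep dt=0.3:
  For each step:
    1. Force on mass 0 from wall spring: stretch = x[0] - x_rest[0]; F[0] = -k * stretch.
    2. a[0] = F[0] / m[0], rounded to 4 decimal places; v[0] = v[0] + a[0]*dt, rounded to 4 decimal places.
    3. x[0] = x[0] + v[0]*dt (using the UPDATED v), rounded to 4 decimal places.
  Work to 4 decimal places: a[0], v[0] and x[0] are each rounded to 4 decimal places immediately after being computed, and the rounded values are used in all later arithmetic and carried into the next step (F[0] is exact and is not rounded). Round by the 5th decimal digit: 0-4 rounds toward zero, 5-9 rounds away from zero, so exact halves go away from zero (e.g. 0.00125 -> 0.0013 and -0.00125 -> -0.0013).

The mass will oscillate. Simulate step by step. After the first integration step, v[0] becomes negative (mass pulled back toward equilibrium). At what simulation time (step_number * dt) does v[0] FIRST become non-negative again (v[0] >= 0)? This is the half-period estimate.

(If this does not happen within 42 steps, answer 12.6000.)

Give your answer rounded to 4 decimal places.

Answer: 4.2000

Derivation:
Step 0: x=[11.5000] v=[0.0000]
Step 1: x=[11.3157] v=[-0.6144]
Step 2: x=[10.9577] v=[-1.1934]
Step 3: x=[10.4466] v=[-1.7037]
Step 4: x=[9.8119] v=[-2.1158]
Step 5: x=[9.0901] v=[-2.4061]
Step 6: x=[8.3228] v=[-2.5578]
Step 7: x=[7.5541] v=[-2.5622]
Step 8: x=[6.8284] v=[-2.4190]
Step 9: x=[6.1875] v=[-2.1365]
Step 10: x=[5.6682] v=[-1.7309]
Step 11: x=[5.3005] v=[-1.2256]
Step 12: x=[5.1056] v=[-0.6497]
Step 13: x=[5.0947] v=[-0.0364]
Step 14: x=[5.2684] v=[0.5790]
First v>=0 after going negative at step 14, time=4.2000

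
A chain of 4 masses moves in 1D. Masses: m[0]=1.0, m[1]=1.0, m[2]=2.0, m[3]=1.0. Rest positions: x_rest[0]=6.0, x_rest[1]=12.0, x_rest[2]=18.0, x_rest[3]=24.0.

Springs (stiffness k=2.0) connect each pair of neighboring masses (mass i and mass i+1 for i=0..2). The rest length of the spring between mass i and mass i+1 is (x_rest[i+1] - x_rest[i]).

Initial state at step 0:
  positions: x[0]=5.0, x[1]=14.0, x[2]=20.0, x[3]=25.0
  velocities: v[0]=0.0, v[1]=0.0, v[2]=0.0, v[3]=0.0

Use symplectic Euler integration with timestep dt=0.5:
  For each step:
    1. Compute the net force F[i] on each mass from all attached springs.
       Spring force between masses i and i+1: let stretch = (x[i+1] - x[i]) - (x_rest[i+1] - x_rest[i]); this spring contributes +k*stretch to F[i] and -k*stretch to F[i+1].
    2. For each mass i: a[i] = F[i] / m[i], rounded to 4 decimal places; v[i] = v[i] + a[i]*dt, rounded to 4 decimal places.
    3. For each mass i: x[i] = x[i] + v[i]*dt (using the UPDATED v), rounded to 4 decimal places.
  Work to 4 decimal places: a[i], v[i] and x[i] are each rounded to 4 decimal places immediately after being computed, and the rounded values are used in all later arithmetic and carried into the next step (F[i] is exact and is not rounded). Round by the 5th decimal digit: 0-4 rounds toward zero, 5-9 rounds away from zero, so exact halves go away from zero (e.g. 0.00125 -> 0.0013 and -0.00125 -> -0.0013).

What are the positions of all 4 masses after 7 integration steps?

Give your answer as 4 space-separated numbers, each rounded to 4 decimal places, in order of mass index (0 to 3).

Answer: 8.0919 12.6836 19.9366 23.3517

Derivation:
Step 0: x=[5.0000 14.0000 20.0000 25.0000] v=[0.0000 0.0000 0.0000 0.0000]
Step 1: x=[6.5000 12.5000 19.7500 25.5000] v=[3.0000 -3.0000 -0.5000 1.0000]
Step 2: x=[8.0000 11.6250 19.1250 26.1250] v=[3.0000 -1.7500 -1.2500 1.2500]
Step 3: x=[8.3125 12.6875 18.3750 26.2500] v=[0.6250 2.1250 -1.5000 0.2500]
Step 4: x=[7.8125 14.4063 18.1719 25.4375] v=[-1.0000 3.4375 -0.4063 -1.6250]
Step 5: x=[7.6094 14.7110 18.8438 23.9922] v=[-0.4062 0.6093 1.3437 -2.8906]
Step 6: x=[7.9571 13.5313 19.7696 22.9727] v=[0.6954 -2.3595 1.8515 -2.0390]
Step 7: x=[8.0919 12.6836 19.9366 23.3517] v=[0.2696 -1.6954 0.3339 0.7579]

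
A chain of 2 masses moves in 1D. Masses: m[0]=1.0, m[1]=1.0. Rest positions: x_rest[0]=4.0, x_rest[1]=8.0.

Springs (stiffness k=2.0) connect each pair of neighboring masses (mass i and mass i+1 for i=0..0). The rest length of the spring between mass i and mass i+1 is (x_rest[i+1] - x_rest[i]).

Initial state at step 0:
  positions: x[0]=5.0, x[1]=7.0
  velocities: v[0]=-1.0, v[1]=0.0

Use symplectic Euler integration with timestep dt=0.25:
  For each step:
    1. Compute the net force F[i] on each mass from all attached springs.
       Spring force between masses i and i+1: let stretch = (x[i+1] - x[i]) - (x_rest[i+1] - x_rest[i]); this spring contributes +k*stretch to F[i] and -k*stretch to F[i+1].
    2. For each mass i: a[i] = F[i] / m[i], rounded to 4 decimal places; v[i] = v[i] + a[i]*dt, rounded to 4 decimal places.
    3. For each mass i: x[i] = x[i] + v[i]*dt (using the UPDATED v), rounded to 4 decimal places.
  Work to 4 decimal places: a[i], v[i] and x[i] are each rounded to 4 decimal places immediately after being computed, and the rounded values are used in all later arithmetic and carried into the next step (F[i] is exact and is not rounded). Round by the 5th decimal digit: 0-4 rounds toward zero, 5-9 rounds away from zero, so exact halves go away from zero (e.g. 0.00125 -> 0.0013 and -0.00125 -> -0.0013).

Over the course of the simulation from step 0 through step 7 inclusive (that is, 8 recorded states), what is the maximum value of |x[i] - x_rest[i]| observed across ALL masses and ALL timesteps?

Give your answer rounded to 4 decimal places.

Answer: 1.8005

Derivation:
Step 0: x=[5.0000 7.0000] v=[-1.0000 0.0000]
Step 1: x=[4.5000 7.2500] v=[-2.0000 1.0000]
Step 2: x=[3.8438 7.6563] v=[-2.6250 1.6250]
Step 3: x=[3.1641 8.0860] v=[-2.7188 1.7188]
Step 4: x=[2.5996 8.4005] v=[-2.2579 1.2579]
Step 5: x=[2.2602 8.4899] v=[-1.3575 0.3575]
Step 6: x=[2.1995 8.3006] v=[-0.2427 -0.7574]
Step 7: x=[2.4015 7.8486] v=[0.8079 -1.8080]
Max displacement = 1.8005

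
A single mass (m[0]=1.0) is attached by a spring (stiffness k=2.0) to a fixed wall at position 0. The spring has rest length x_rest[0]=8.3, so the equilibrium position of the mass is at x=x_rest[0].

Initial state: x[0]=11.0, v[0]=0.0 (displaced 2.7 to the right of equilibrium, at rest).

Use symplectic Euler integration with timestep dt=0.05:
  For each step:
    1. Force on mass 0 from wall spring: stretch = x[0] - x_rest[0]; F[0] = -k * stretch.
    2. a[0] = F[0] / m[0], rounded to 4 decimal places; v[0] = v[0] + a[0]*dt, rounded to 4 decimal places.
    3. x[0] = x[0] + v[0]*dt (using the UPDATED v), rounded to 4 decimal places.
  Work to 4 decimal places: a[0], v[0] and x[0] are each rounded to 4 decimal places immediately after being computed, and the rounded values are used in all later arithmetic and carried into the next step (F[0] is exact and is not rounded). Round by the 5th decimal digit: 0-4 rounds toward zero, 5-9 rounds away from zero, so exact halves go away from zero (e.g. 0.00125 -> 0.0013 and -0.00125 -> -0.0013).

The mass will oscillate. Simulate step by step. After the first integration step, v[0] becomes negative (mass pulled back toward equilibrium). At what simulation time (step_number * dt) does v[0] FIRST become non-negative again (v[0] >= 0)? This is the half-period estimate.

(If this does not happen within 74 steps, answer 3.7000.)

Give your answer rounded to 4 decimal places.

Step 0: x=[11.0000] v=[0.0000]
Step 1: x=[10.9865] v=[-0.2700]
Step 2: x=[10.9596] v=[-0.5387]
Step 3: x=[10.9194] v=[-0.8047]
Step 4: x=[10.8661] v=[-1.0666]
Step 5: x=[10.7999] v=[-1.3232]
Step 6: x=[10.7212] v=[-1.5732]
Step 7: x=[10.6304] v=[-1.8153]
Step 8: x=[10.5280] v=[-2.0483]
Step 9: x=[10.4144] v=[-2.2711]
Step 10: x=[10.2903] v=[-2.4825]
Step 11: x=[10.1562] v=[-2.6815]
Step 12: x=[10.0128] v=[-2.8671]
Step 13: x=[9.8609] v=[-3.0384]
Step 14: x=[9.7012] v=[-3.1945]
Step 15: x=[9.5345] v=[-3.3346]
Step 16: x=[9.3616] v=[-3.4581]
Step 17: x=[9.1834] v=[-3.5643]
Step 18: x=[9.0008] v=[-3.6526]
Step 19: x=[8.8147] v=[-3.7227]
Step 20: x=[8.6260] v=[-3.7742]
Step 21: x=[8.4357] v=[-3.8068]
Step 22: x=[8.2447] v=[-3.8204]
Step 23: x=[8.0540] v=[-3.8149]
Step 24: x=[7.8645] v=[-3.7903]
Step 25: x=[7.6772] v=[-3.7468]
Step 26: x=[7.4930] v=[-3.6845]
Step 27: x=[7.3128] v=[-3.6038]
Step 28: x=[7.1375] v=[-3.5051]
Step 29: x=[6.9681] v=[-3.3889]
Step 30: x=[6.8053] v=[-3.2557]
Step 31: x=[6.6500] v=[-3.1062]
Step 32: x=[6.5029] v=[-2.9412]
Step 33: x=[6.3648] v=[-2.7615]
Step 34: x=[6.2364] v=[-2.5680]
Step 35: x=[6.1183] v=[-2.3616]
Step 36: x=[6.0111] v=[-2.1434]
Step 37: x=[5.9154] v=[-1.9145]
Step 38: x=[5.8316] v=[-1.6760]
Step 39: x=[5.7601] v=[-1.4292]
Step 40: x=[5.7013] v=[-1.1752]
Step 41: x=[5.6555] v=[-0.9153]
Step 42: x=[5.6230] v=[-0.6509]
Step 43: x=[5.6038] v=[-0.3832]
Step 44: x=[5.5981] v=[-0.1136]
Step 45: x=[5.6059] v=[0.1566]
First v>=0 after going negative at step 45, time=2.2500

Answer: 2.2500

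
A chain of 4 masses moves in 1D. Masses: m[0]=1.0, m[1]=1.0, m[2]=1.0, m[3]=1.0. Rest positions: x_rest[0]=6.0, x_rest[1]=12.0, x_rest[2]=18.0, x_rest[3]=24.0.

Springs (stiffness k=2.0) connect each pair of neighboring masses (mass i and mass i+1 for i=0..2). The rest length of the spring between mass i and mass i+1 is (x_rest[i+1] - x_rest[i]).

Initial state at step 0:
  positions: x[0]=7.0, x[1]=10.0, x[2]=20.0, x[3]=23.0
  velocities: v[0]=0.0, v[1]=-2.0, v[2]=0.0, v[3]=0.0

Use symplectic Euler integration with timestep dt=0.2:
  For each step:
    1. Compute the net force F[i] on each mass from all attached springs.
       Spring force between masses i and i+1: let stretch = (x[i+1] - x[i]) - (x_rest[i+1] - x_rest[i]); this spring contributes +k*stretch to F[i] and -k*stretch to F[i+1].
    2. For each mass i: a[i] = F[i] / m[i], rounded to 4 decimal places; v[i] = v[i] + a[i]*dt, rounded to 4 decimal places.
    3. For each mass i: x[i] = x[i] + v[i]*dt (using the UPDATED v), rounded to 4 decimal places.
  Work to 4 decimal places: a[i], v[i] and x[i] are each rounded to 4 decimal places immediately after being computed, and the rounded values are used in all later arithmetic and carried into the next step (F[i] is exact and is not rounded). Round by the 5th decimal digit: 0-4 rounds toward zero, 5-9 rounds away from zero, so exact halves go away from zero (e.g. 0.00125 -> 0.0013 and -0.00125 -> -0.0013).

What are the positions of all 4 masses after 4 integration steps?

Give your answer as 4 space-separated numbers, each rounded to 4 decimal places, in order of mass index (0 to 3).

Answer: 5.1672 12.5301 16.1600 24.5427

Derivation:
Step 0: x=[7.0000 10.0000 20.0000 23.0000] v=[0.0000 -2.0000 0.0000 0.0000]
Step 1: x=[6.7600 10.1600 19.4400 23.2400] v=[-1.2000 0.8000 -2.8000 1.2000]
Step 2: x=[6.3120 10.7904 18.4416 23.6560] v=[-2.2400 3.1520 -4.9920 2.0800]
Step 3: x=[5.7423 11.6746 17.2483 24.1348] v=[-2.8486 4.4211 -5.9667 2.3942]
Step 4: x=[5.1672 12.5301 16.1600 24.5427] v=[-2.8757 4.2777 -5.4416 2.0396]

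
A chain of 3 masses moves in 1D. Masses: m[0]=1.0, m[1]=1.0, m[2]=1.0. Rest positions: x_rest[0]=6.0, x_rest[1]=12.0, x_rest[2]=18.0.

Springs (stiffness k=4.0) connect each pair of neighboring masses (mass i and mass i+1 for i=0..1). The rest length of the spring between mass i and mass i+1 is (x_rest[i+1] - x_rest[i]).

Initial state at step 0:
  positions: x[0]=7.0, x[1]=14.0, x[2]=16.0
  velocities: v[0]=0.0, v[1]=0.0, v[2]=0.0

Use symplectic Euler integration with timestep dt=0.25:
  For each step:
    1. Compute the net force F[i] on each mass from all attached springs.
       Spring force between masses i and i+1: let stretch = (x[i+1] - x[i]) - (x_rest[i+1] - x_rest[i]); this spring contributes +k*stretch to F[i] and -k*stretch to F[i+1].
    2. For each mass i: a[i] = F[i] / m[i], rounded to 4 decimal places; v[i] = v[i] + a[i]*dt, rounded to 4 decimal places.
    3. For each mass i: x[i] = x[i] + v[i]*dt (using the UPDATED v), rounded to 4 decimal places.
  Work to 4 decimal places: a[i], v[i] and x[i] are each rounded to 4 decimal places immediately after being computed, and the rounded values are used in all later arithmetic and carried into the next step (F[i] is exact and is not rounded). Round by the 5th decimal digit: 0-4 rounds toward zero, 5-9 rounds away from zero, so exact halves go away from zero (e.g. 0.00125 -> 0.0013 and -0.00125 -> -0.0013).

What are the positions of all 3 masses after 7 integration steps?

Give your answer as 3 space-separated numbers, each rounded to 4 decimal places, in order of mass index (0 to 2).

Answer: 4.2601 14.0107 18.7293

Derivation:
Step 0: x=[7.0000 14.0000 16.0000] v=[0.0000 0.0000 0.0000]
Step 1: x=[7.2500 12.7500 17.0000] v=[1.0000 -5.0000 4.0000]
Step 2: x=[7.3750 11.1875 18.4375] v=[0.5000 -6.2500 5.7500]
Step 3: x=[6.9531 10.4844 19.5625] v=[-1.6875 -2.8125 4.5000]
Step 4: x=[5.9141 11.1680 19.9180] v=[-4.1562 2.7343 1.4219]
Step 5: x=[4.6885 12.7256 19.5860] v=[-4.9023 6.2304 -1.3281]
Step 6: x=[3.9722 13.9890 19.0389] v=[-2.8652 5.0537 -2.1885]
Step 7: x=[4.2601 14.0107 18.7293] v=[1.1516 0.0868 -1.2384]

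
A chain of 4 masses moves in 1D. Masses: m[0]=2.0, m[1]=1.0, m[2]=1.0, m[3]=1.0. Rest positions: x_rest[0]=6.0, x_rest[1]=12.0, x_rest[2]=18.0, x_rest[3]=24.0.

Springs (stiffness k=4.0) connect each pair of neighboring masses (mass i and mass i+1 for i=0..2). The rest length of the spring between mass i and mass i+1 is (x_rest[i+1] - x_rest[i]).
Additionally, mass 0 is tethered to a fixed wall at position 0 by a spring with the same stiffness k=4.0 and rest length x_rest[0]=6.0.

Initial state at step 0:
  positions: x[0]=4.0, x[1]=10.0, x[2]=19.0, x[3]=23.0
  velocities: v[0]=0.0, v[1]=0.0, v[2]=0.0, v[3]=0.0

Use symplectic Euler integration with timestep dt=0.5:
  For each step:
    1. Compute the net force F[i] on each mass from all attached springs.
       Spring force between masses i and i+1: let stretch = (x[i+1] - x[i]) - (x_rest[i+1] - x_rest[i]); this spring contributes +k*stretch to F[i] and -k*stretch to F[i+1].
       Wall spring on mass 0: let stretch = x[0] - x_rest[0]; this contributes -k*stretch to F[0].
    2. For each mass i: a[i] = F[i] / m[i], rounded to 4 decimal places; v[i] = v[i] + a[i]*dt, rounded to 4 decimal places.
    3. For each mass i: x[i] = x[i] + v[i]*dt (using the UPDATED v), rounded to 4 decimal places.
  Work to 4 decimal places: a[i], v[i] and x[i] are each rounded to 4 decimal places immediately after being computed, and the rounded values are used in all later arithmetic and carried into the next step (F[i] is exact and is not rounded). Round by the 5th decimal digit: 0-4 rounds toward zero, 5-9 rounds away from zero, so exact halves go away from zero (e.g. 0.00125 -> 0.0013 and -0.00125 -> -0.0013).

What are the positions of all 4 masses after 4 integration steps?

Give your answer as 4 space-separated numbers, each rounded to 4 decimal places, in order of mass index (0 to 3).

Answer: 6.2500 15.0000 16.5000 23.0000

Derivation:
Step 0: x=[4.0000 10.0000 19.0000 23.0000] v=[0.0000 0.0000 0.0000 0.0000]
Step 1: x=[5.0000 13.0000 14.0000 25.0000] v=[2.0000 6.0000 -10.0000 4.0000]
Step 2: x=[7.5000 9.0000 19.0000 22.0000] v=[5.0000 -8.0000 10.0000 -6.0000]
Step 3: x=[7.0000 13.5000 17.0000 22.0000] v=[-1.0000 9.0000 -4.0000 0.0000]
Step 4: x=[6.2500 15.0000 16.5000 23.0000] v=[-1.5000 3.0000 -1.0000 2.0000]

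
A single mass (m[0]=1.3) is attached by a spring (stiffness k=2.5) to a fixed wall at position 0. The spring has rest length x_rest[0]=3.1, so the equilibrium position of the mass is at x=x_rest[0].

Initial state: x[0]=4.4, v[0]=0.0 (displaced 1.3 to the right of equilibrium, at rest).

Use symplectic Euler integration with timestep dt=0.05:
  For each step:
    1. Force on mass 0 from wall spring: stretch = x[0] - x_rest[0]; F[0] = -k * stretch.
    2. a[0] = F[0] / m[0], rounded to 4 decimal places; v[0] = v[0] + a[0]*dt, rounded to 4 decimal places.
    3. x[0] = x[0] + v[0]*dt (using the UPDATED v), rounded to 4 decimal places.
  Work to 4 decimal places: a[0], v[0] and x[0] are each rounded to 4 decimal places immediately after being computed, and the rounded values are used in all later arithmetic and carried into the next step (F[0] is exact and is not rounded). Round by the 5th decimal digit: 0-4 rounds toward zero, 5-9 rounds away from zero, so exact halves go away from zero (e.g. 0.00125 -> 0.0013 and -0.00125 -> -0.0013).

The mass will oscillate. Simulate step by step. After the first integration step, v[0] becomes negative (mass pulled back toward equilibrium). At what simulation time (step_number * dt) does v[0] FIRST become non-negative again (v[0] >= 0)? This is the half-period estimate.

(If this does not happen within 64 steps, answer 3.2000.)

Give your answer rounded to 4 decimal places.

Answer: 2.3000

Derivation:
Step 0: x=[4.4000] v=[0.0000]
Step 1: x=[4.3938] v=[-0.1250]
Step 2: x=[4.3813] v=[-0.2494]
Step 3: x=[4.3627] v=[-0.3726]
Step 4: x=[4.3380] v=[-0.4940]
Step 5: x=[4.3074] v=[-0.6130]
Step 6: x=[4.2709] v=[-0.7291]
Step 7: x=[4.2288] v=[-0.8417]
Step 8: x=[4.1813] v=[-0.9502]
Step 9: x=[4.1286] v=[-1.0542]
Step 10: x=[4.0709] v=[-1.1531]
Step 11: x=[4.0086] v=[-1.2465]
Step 12: x=[3.9419] v=[-1.3339]
Step 13: x=[3.8712] v=[-1.4149]
Step 14: x=[3.7967] v=[-1.4891]
Step 15: x=[3.7189] v=[-1.5561]
Step 16: x=[3.6381] v=[-1.6156]
Step 17: x=[3.5547] v=[-1.6673]
Step 18: x=[3.4692] v=[-1.7110]
Step 19: x=[3.3819] v=[-1.7465]
Step 20: x=[3.2932] v=[-1.7736]
Step 21: x=[3.2036] v=[-1.7922]
Step 22: x=[3.1135] v=[-1.8022]
Step 23: x=[3.0233] v=[-1.8035]
Step 24: x=[2.9335] v=[-1.7961]
Step 25: x=[2.8445] v=[-1.7801]
Step 26: x=[2.7567] v=[-1.7555]
Step 27: x=[2.6706] v=[-1.7225]
Step 28: x=[2.5865] v=[-1.6812]
Step 29: x=[2.5049] v=[-1.6318]
Step 30: x=[2.4262] v=[-1.5746]
Step 31: x=[2.3507] v=[-1.5098]
Step 32: x=[2.2788] v=[-1.4378]
Step 33: x=[2.2109] v=[-1.3588]
Step 34: x=[2.1472] v=[-1.2733]
Step 35: x=[2.0881] v=[-1.1817]
Step 36: x=[2.0339] v=[-1.0844]
Step 37: x=[1.9848] v=[-0.9819]
Step 38: x=[1.9411] v=[-0.8747]
Step 39: x=[1.9029] v=[-0.7633]
Step 40: x=[1.8705] v=[-0.6482]
Step 41: x=[1.8440] v=[-0.5300]
Step 42: x=[1.8235] v=[-0.4092]
Step 43: x=[1.8092] v=[-0.2865]
Step 44: x=[1.8011] v=[-0.1624]
Step 45: x=[1.7992] v=[-0.0375]
Step 46: x=[1.8036] v=[0.0876]
First v>=0 after going negative at step 46, time=2.3000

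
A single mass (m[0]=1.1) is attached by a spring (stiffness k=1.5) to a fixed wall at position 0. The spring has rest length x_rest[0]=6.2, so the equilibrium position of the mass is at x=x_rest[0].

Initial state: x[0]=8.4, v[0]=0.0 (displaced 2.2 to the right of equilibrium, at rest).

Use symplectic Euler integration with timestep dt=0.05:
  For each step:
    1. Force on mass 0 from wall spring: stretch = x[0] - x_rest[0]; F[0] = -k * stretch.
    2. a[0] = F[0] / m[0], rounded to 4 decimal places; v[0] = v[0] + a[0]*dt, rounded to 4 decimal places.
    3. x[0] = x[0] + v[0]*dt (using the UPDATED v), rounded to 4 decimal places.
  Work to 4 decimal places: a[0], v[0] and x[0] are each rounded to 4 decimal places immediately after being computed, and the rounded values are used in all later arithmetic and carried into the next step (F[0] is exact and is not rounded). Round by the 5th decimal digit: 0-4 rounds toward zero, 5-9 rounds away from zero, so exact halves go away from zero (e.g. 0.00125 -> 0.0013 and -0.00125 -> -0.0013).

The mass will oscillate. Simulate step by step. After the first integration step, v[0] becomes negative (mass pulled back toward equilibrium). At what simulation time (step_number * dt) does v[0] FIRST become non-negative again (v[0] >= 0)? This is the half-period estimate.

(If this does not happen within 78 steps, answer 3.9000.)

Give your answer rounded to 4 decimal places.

Step 0: x=[8.4000] v=[0.0000]
Step 1: x=[8.3925] v=[-0.1500]
Step 2: x=[8.3775] v=[-0.2995]
Step 3: x=[8.3551] v=[-0.4480]
Step 4: x=[8.3254] v=[-0.5949]
Step 5: x=[8.2884] v=[-0.7398]
Step 6: x=[8.2443] v=[-0.8822]
Step 7: x=[8.1932] v=[-1.0216]
Step 8: x=[8.1353] v=[-1.1575]
Step 9: x=[8.0708] v=[-1.2895]
Step 10: x=[7.9999] v=[-1.4171]
Step 11: x=[7.9229] v=[-1.5398]
Step 12: x=[7.8400] v=[-1.6573]
Step 13: x=[7.7515] v=[-1.7691]
Step 14: x=[7.6578] v=[-1.8749]
Step 15: x=[7.5591] v=[-1.9743]
Step 16: x=[7.4558] v=[-2.0670]
Step 17: x=[7.3482] v=[-2.1526]
Step 18: x=[7.2367] v=[-2.2309]
Step 19: x=[7.1216] v=[-2.3016]
Step 20: x=[7.0034] v=[-2.3644]
Step 21: x=[6.8824] v=[-2.4192]
Step 22: x=[6.7591] v=[-2.4657]
Step 23: x=[6.6339] v=[-2.5038]
Step 24: x=[6.5072] v=[-2.5334]
Step 25: x=[6.3795] v=[-2.5543]
Step 26: x=[6.2512] v=[-2.5665]
Step 27: x=[6.1227] v=[-2.5700]
Step 28: x=[5.9945] v=[-2.5647]
Step 29: x=[5.8670] v=[-2.5507]
Step 30: x=[5.7406] v=[-2.5280]
Step 31: x=[5.6158] v=[-2.4967]
Step 32: x=[5.4930] v=[-2.4569]
Step 33: x=[5.3726] v=[-2.4087]
Step 34: x=[5.2550] v=[-2.3523]
Step 35: x=[5.1406] v=[-2.2879]
Step 36: x=[5.0298] v=[-2.2157]
Step 37: x=[4.9230] v=[-2.1359]
Step 38: x=[4.8206] v=[-2.0488]
Step 39: x=[4.7229] v=[-1.9548]
Step 40: x=[4.6302] v=[-1.8541]
Step 41: x=[4.5428] v=[-1.7471]
Step 42: x=[4.4611] v=[-1.6341]
Step 43: x=[4.3853] v=[-1.5155]
Step 44: x=[4.3157] v=[-1.3918]
Step 45: x=[4.2525] v=[-1.2633]
Step 46: x=[4.1960] v=[-1.1305]
Step 47: x=[4.1463] v=[-0.9939]
Step 48: x=[4.1036] v=[-0.8539]
Step 49: x=[4.0681] v=[-0.7110]
Step 50: x=[4.0398] v=[-0.5656]
Step 51: x=[4.0189] v=[-0.4183]
Step 52: x=[4.0054] v=[-0.2696]
Step 53: x=[3.9994] v=[-0.1200]
Step 54: x=[4.0009] v=[0.0300]
First v>=0 after going negative at step 54, time=2.7000

Answer: 2.7000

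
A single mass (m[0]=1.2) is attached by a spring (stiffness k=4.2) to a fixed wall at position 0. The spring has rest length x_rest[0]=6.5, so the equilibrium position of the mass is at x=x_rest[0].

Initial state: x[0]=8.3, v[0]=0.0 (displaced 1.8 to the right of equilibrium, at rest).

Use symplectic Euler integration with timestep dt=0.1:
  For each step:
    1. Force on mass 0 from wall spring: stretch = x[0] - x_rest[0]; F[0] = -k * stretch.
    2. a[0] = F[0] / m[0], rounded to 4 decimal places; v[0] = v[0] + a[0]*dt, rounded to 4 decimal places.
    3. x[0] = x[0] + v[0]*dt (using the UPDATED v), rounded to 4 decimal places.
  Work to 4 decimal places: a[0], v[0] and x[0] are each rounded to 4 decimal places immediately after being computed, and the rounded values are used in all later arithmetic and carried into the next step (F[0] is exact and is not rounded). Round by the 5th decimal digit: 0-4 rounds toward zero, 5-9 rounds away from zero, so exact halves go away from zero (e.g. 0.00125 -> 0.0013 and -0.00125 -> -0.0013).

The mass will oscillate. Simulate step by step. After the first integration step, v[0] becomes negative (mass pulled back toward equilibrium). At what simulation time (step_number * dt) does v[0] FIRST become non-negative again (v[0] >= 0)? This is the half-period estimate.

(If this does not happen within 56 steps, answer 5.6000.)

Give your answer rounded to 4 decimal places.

Answer: 1.7000

Derivation:
Step 0: x=[8.3000] v=[0.0000]
Step 1: x=[8.2370] v=[-0.6300]
Step 2: x=[8.1132] v=[-1.2380]
Step 3: x=[7.9329] v=[-1.8026]
Step 4: x=[7.7025] v=[-2.3041]
Step 5: x=[7.4300] v=[-2.7250]
Step 6: x=[7.1250] v=[-3.0505]
Step 7: x=[6.7981] v=[-3.2693]
Step 8: x=[6.4607] v=[-3.3736]
Step 9: x=[6.1247] v=[-3.3598]
Step 10: x=[5.8019] v=[-3.2284]
Step 11: x=[5.5035] v=[-2.9841]
Step 12: x=[5.2400] v=[-2.6353]
Step 13: x=[5.0206] v=[-2.1943]
Step 14: x=[4.8530] v=[-1.6765]
Step 15: x=[4.7430] v=[-1.1001]
Step 16: x=[4.6945] v=[-0.4852]
Step 17: x=[4.7092] v=[0.1467]
First v>=0 after going negative at step 17, time=1.7000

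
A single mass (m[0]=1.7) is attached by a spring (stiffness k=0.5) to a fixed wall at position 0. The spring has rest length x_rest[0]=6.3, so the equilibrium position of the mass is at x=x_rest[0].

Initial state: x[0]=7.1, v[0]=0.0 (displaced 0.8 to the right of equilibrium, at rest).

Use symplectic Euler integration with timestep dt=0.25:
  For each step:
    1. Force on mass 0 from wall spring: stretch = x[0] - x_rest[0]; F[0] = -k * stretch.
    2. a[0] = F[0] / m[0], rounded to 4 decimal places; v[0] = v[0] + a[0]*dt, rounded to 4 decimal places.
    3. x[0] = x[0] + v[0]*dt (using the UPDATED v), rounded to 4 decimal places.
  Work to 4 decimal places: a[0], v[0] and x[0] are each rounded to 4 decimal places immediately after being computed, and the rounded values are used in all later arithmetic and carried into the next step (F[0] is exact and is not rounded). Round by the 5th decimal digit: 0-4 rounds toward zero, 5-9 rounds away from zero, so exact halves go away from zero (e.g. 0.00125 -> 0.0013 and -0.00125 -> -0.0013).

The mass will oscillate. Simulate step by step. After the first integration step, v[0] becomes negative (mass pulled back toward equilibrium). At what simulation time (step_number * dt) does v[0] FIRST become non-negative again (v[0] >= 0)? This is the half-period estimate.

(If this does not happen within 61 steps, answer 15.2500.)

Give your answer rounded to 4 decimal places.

Answer: 6.0000

Derivation:
Step 0: x=[7.1000] v=[0.0000]
Step 1: x=[7.0853] v=[-0.0588]
Step 2: x=[7.0562] v=[-0.1166]
Step 3: x=[7.0132] v=[-0.1722]
Step 4: x=[6.9570] v=[-0.2247]
Step 5: x=[6.8888] v=[-0.2730]
Step 6: x=[6.8097] v=[-0.3163]
Step 7: x=[6.7213] v=[-0.3538]
Step 8: x=[6.6251] v=[-0.3848]
Step 9: x=[6.5229] v=[-0.4087]
Step 10: x=[6.4166] v=[-0.4251]
Step 11: x=[6.3082] v=[-0.4337]
Step 12: x=[6.1996] v=[-0.4343]
Step 13: x=[6.0929] v=[-0.4269]
Step 14: x=[5.9900] v=[-0.4117]
Step 15: x=[5.8928] v=[-0.3889]
Step 16: x=[5.8031] v=[-0.3590]
Step 17: x=[5.7225] v=[-0.3225]
Step 18: x=[5.6525] v=[-0.2800]
Step 19: x=[5.5944] v=[-0.2324]
Step 20: x=[5.5493] v=[-0.1805]
Step 21: x=[5.5180] v=[-0.1253]
Step 22: x=[5.5011] v=[-0.0678]
Step 23: x=[5.4988] v=[-0.0091]
Step 24: x=[5.5113] v=[0.0498]
First v>=0 after going negative at step 24, time=6.0000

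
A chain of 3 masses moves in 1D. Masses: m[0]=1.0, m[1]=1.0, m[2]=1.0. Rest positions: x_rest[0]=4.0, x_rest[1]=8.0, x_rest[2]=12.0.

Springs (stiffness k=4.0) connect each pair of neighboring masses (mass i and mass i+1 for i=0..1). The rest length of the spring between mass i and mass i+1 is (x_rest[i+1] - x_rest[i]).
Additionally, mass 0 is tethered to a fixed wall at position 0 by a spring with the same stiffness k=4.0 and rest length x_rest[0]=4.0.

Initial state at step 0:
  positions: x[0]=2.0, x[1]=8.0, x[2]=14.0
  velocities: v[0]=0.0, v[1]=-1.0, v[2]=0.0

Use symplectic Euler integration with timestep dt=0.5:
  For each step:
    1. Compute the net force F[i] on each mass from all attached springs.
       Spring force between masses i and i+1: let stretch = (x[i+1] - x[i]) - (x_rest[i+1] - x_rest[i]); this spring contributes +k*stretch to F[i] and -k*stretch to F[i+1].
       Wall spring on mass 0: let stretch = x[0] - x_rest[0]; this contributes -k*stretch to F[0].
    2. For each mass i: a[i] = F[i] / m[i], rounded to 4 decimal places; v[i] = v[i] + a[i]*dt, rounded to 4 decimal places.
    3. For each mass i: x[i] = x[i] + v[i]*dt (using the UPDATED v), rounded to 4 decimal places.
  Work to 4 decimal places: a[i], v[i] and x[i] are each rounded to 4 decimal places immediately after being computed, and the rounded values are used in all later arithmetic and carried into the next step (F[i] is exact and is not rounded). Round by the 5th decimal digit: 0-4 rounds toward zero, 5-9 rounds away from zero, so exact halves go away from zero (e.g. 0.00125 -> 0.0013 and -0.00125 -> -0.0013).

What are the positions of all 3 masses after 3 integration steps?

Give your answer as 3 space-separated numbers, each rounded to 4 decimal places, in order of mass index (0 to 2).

Answer: 4.0000 7.5000 11.5000

Derivation:
Step 0: x=[2.0000 8.0000 14.0000] v=[0.0000 -1.0000 0.0000]
Step 1: x=[6.0000 7.5000 12.0000] v=[8.0000 -1.0000 -4.0000]
Step 2: x=[5.5000 10.0000 9.5000] v=[-1.0000 5.0000 -5.0000]
Step 3: x=[4.0000 7.5000 11.5000] v=[-3.0000 -5.0000 4.0000]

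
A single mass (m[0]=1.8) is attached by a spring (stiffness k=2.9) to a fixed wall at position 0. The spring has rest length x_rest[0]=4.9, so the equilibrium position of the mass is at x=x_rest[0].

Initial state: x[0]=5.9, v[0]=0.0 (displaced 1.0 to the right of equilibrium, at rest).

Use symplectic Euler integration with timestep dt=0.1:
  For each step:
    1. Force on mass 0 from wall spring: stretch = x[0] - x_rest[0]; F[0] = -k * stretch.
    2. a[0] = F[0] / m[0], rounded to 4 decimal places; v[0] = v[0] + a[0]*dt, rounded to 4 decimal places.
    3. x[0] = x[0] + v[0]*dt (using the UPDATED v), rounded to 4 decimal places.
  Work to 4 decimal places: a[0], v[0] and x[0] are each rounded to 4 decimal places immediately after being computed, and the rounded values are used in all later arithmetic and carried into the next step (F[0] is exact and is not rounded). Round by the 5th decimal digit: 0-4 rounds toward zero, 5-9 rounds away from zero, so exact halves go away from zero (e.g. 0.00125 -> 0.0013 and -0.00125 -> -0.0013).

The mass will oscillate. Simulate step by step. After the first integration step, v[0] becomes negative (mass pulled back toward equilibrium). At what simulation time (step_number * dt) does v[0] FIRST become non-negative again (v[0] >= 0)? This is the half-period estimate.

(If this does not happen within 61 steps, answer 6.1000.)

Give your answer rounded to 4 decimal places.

Answer: 2.5000

Derivation:
Step 0: x=[5.9000] v=[0.0000]
Step 1: x=[5.8839] v=[-0.1611]
Step 2: x=[5.8519] v=[-0.3196]
Step 3: x=[5.8046] v=[-0.4730]
Step 4: x=[5.7427] v=[-0.6187]
Step 5: x=[5.6673] v=[-0.7545]
Step 6: x=[5.5795] v=[-0.8781]
Step 7: x=[5.4807] v=[-0.9876]
Step 8: x=[5.3726] v=[-1.0812]
Step 9: x=[5.2569] v=[-1.1573]
Step 10: x=[5.1354] v=[-1.2148]
Step 11: x=[5.0101] v=[-1.2527]
Step 12: x=[4.8831] v=[-1.2704]
Step 13: x=[4.7563] v=[-1.2677]
Step 14: x=[4.6318] v=[-1.2446]
Step 15: x=[4.5117] v=[-1.2014]
Step 16: x=[4.3978] v=[-1.1388]
Step 17: x=[4.2920] v=[-1.0579]
Step 18: x=[4.1960] v=[-0.9599]
Step 19: x=[4.1114] v=[-0.8465]
Step 20: x=[4.0395] v=[-0.7195]
Step 21: x=[3.9814] v=[-0.5809]
Step 22: x=[3.9381] v=[-0.4329]
Step 23: x=[3.9103] v=[-0.2779]
Step 24: x=[3.8985] v=[-0.1185]
Step 25: x=[3.9028] v=[0.0429]
First v>=0 after going negative at step 25, time=2.5000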